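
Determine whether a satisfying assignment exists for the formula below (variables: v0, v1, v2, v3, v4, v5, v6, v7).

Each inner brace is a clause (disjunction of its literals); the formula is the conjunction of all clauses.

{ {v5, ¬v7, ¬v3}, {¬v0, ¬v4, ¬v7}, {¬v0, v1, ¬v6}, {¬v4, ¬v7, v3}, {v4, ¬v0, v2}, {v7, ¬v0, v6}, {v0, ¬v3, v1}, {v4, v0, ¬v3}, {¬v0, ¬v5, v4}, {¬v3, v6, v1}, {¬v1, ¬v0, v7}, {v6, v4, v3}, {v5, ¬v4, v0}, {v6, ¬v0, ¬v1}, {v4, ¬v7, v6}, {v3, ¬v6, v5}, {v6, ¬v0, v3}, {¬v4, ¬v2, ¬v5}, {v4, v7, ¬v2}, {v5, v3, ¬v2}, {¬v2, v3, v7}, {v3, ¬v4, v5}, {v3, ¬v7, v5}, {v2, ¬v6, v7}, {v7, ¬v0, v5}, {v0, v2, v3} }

Satisfiable

Suppose v5 = True.
Suppose v0 = False.
Suppose v3 = False.
(v2) alone gives v2 = True.
(¬v4) alone gives v4 = False.
(v6) alone gives v6 = True.
(v7) alone gives v7 = True.
All clauses hold; v1 can take either value.
A satisfying assignment: v0=False,  v1=True,  v2=True,  v3=False,  v4=False,  v5=True,  v6=True,  v7=True.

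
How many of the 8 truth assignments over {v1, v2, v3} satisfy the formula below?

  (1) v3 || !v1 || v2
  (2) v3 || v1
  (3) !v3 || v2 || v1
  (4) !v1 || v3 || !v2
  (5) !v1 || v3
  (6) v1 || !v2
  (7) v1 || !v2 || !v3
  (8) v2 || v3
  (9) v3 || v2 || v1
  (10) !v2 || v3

There are 2^3 = 8 truth assignments over (v1, v2, v3).
Split on v2. With v2 = true, the clauses containing v2 are satisfied and !v2 drops from the rest; 1 of the 2^2 = 4 assignments to the other variables satisfy what remains.
With v2 = false, by the same count on the reduced clause set, 1 assignment works.
Total: 1 + 1 = 2.

2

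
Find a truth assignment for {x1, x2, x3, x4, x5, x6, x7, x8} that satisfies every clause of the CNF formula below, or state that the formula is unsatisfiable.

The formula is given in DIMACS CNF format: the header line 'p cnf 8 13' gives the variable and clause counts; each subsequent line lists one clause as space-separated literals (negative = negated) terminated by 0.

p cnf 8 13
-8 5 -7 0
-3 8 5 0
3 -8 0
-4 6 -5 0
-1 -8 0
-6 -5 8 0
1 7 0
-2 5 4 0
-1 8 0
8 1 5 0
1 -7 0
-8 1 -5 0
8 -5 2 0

UNSATISFIABLE

Case x3 = True:
Case x8 = True:
The clause (¬x1) is unit, so x1 = False.
The clause (x7) is unit, so x7 = True.
But (¬x7) is also a unit clause — contradiction.
Backtrack on x8: now try x8 = False.
The clause (x5) is unit, so x5 = True.
The clause (¬x6) is unit, so x6 = False.
The clause (¬x4) is unit, so x4 = False.
The clause (¬x1) is unit, so x1 = False.
The clause (x7) is unit, so x7 = True.
But (¬x7) is also a unit clause — contradiction.
Both values of x8 lead to a conflict.
Backtrack on x3: now try x3 = False.
The clause (¬x8) is unit, so x8 = False.
The clause (¬x1) is unit, so x1 = False.
The clause (x7) is unit, so x7 = True.
But (¬x7) is also a unit clause — contradiction.
Both values of x3 lead to a conflict.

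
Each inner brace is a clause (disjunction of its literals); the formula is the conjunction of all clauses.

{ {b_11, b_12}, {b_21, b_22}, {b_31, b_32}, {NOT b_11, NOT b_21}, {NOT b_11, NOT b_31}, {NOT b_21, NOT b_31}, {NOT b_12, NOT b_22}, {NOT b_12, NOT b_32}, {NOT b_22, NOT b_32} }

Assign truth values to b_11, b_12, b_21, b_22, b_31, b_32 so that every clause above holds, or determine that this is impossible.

Try b_11 = true.
Unit clause (NOT b_21) forces b_21 = false.
Unit clause (b_22) forces b_22 = true.
Unit clause (NOT b_31) forces b_31 = false.
Unit clause (b_32) forces b_32 = true.
But (NOT b_32) is also a unit clause — contradiction.
Backtrack on b_11: now try b_11 = false.
Unit clause (b_12) forces b_12 = true.
Unit clause (NOT b_22) forces b_22 = false.
Unit clause (b_21) forces b_21 = true.
Unit clause (NOT b_31) forces b_31 = false.
Unit clause (b_32) forces b_32 = true.
But (NOT b_32) is also a unit clause — contradiction.
Both values of b_11 lead to a conflict.

UNSATISFIABLE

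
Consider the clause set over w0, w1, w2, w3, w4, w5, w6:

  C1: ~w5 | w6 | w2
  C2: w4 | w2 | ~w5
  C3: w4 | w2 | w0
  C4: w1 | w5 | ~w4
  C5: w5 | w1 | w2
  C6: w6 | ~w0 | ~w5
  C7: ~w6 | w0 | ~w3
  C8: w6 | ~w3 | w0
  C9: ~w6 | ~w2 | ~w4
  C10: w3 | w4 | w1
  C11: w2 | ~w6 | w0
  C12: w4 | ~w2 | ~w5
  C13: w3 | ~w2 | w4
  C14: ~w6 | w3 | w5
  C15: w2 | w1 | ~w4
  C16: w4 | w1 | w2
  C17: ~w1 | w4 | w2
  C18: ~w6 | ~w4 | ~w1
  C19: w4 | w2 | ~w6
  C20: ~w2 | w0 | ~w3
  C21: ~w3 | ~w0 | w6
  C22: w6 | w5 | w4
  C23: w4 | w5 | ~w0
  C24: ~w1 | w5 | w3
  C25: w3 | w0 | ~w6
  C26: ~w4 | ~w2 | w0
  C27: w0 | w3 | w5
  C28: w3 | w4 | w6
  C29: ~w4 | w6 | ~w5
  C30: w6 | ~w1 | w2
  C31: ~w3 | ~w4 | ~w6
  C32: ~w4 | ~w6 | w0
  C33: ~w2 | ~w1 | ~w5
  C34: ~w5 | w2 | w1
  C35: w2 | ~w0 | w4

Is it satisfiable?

No, unsatisfiable

Try w5 = 0.
Try w1 = 1.
The clause (w3) is unit, so w3 = 1.
Try w6 = 0.
The clause (w0) is unit, so w0 = 1.
Now (~w0) is unsatisfied and unit — conflict.
Backtrack on w6: now try w6 = 1.
The clause (w0) is unit, so w0 = 1.
The clause (~w4) is unit, so w4 = 0.
Now (w4) is unsatisfied and unit — conflict.
Both values of w6 lead to a conflict.
Backtrack on w1: now try w1 = 0.
The clause (~w4) is unit, so w4 = 0.
The clause (w2) is unit, so w2 = 1.
The clause (w3) is unit, so w3 = 1.
The clause (w0) is unit, so w0 = 1.
Now (~w0) is unsatisfied and unit — conflict.
Both values of w1 lead to a conflict.
Backtrack on w5: now try w5 = 1.
Try w6 = 1.
Try w4 = 1.
The clause (~w2) is unit, so w2 = 0.
The clause (w0) is unit, so w0 = 1.
The clause (w1) is unit, so w1 = 1.
Now (~w1) is unsatisfied and unit — conflict.
Backtrack on w4: now try w4 = 0.
The clause (w2) is unit, so w2 = 1.
Now (~w2) is unsatisfied and unit — conflict.
Both values of w4 lead to a conflict.
Backtrack on w6: now try w6 = 0.
The clause (w2) is unit, so w2 = 1.
The clause (~w0) is unit, so w0 = 0.
The clause (~w3) is unit, so w3 = 0.
The clause (w4) is unit, so w4 = 1.
Now (~w4) is unsatisfied and unit — conflict.
Both values of w6 lead to a conflict.
Both values of w5 lead to a conflict.
No assignment satisfies every clause.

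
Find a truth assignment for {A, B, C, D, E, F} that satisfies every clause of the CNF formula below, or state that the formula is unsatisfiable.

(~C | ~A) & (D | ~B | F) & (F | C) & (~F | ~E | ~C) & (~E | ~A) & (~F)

A: 0,  B: 0,  C: 1,  D: 1,  E: 1,  F: 0

Unit clause (~F) forces F = 0.
Unit clause (C) forces C = 1.
Unit clause (~A) forces A = 0.
Case D = 1:
All clauses hold; B, E can take either value.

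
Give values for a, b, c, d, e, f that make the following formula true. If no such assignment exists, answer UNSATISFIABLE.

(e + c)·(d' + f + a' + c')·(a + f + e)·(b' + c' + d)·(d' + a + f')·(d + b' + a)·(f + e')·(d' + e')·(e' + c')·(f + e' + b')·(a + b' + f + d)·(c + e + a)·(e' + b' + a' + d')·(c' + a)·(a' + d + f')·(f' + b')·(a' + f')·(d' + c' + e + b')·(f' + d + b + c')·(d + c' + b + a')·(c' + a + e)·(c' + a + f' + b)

Case e = 1:
Unit clause (f) forces f = 1.
Unit clause (d') forces d = 0.
Unit clause (c') forces c = 0.
Unit clause (a') forces a = 0.
Unit clause (b') forces b = 0.
All clauses are satisfied.

a=0,  b=0,  c=0,  d=0,  e=1,  f=1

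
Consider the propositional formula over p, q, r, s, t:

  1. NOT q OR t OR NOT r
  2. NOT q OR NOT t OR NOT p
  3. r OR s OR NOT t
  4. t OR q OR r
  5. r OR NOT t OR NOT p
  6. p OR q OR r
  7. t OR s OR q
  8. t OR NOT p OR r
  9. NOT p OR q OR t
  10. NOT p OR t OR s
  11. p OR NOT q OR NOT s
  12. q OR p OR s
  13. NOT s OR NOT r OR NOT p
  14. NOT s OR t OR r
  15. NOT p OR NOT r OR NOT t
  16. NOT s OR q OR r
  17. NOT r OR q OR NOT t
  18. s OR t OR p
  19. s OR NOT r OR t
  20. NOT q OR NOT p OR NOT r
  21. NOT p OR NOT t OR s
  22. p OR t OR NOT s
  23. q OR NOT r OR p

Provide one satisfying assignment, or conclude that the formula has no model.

p=false, q=true, r=true, s=false, t=true

Branch on q: set q = true.
Branch on t: set t = true.
(NOT p) alone gives p = false.
(NOT s) alone gives s = false.
(r) alone gives r = true.
All clauses are satisfied.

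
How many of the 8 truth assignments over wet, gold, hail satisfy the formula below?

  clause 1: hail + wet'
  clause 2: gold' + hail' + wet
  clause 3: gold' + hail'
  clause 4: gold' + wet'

There are 2^3 = 8 truth assignments over (wet, gold, hail).
Check each against the 4 clauses (columns in the order wet, gold, hail):
  F F F  ✓ satisfies all
  F F T  ✓ satisfies all
  F T F  ✓ satisfies all
  F T T  ✗ fails (gold' + hail' + wet)
  T F F  ✗ fails (hail + wet')
  T F T  ✓ satisfies all
  T T F  ✗ fails (hail + wet')
  T T T  ✗ fails (gold' + hail')
4 of the 8 rows are models.

4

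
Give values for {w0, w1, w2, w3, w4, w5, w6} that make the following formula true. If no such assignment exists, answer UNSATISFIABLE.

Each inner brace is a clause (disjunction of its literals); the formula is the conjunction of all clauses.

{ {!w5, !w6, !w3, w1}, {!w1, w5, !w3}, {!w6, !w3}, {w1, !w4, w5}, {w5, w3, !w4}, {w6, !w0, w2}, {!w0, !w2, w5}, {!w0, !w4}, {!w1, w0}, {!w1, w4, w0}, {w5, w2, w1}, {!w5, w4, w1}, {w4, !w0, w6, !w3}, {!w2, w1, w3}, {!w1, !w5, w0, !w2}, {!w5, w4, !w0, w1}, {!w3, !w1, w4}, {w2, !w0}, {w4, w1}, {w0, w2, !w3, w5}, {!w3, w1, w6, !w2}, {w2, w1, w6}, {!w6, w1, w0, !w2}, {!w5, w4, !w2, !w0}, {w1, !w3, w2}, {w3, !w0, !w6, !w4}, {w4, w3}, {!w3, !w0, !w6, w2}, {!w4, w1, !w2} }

w0=false; w1=false; w2=false; w3=false; w4=true; w5=true; w6=true

Branch on w6: set w6 = true.
The clause (!w3) is unit, so w3 = false.
The clause (w4) is unit, so w4 = true.
The clause (w5) is unit, so w5 = true.
The clause (!w0) is unit, so w0 = false.
The clause (!w1) is unit, so w1 = false.
The clause (!w2) is unit, so w2 = false.
This assignment satisfies each clause.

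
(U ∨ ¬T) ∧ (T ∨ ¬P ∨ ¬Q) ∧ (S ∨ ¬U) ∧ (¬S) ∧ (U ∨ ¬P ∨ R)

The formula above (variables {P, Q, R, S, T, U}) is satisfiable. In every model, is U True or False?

Suppose U = True.
From the singleton clause (S), S = True.
Now (¬S) is unsatisfied and unit — conflict.
So every satisfying assignment has U = False.

False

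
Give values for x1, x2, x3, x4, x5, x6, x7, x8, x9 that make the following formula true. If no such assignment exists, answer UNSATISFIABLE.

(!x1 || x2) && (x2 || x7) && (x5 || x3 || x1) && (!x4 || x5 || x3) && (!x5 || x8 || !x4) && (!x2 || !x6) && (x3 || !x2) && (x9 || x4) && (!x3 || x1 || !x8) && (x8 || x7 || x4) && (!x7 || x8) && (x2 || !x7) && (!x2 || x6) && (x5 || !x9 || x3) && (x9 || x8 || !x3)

Case x1 = false:
Case x2 = true:
Unit clause (!x6) forces x6 = false.
Now (x6) is unsatisfied and unit — conflict.
Backtrack on x2: now try x2 = false.
Unit clause (x7) forces x7 = true.
Now (!x7) is unsatisfied and unit — conflict.
Both values of x2 lead to a conflict.
Backtrack on x1: now try x1 = true.
Unit clause (x2) forces x2 = true.
Unit clause (!x6) forces x6 = false.
Now (x6) is unsatisfied and unit — conflict.
Both values of x1 lead to a conflict.

UNSATISFIABLE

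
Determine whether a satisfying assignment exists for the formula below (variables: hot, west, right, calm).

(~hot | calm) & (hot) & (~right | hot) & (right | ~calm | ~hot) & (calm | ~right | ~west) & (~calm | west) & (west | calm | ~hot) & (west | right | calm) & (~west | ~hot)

(hot) alone gives hot = 1.
(calm) alone gives calm = 1.
(right) alone gives right = 1.
(west) alone gives west = 1.
But (~west) is also a unit clause — contradiction.
No assignment satisfies every clause.

No, unsatisfiable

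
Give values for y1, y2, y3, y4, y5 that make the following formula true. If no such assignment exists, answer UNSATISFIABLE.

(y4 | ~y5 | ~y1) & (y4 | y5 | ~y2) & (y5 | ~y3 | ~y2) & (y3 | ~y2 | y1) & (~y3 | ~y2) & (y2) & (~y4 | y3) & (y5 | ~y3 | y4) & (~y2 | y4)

The clause (y2) is unit, so y2 = 1.
The clause (~y3) is unit, so y3 = 0.
The clause (y1) is unit, so y1 = 1.
The clause (~y4) is unit, so y4 = 0.
That conflicts with the unit clause (y4).

UNSATISFIABLE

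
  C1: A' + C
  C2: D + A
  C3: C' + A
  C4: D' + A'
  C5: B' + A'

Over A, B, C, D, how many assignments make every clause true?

3

There are 2^4 = 16 truth assignments over (A, B, C, D).
Check each against the 5 clauses (columns in the order A, B, C, D):
  F F F F  ✗ fails (D + A)
  F F F T  ✓ satisfies all
  F F T F  ✗ fails (D + A)
  F F T T  ✗ fails (C' + A)
  F T F F  ✗ fails (D + A)
  F T F T  ✓ satisfies all
  F T T F  ✗ fails (D + A)
  F T T T  ✗ fails (C' + A)
  T F F F  ✗ fails (A' + C)
  T F F T  ✗ fails (A' + C)
  T F T F  ✓ satisfies all
  T F T T  ✗ fails (D' + A')
  T T F F  ✗ fails (A' + C)
  T T F T  ✗ fails (A' + C)
  T T T F  ✗ fails (B' + A')
  T T T T  ✗ fails (D' + A')
3 of the 16 rows are models.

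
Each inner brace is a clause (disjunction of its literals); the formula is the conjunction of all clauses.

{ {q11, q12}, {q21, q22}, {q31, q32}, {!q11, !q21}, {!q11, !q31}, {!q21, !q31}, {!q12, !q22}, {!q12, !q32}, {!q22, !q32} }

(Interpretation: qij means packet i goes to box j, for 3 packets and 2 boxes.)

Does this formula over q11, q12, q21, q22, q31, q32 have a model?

Branch on q11: set q11 = true.
From the singleton clause (!q21), q21 = false.
From the singleton clause (q22), q22 = true.
From the singleton clause (!q31), q31 = false.
From the singleton clause (q32), q32 = true.
That conflicts with the unit clause (!q32).
Backtrack on q11: now try q11 = false.
From the singleton clause (q12), q12 = true.
From the singleton clause (!q22), q22 = false.
From the singleton clause (q21), q21 = true.
From the singleton clause (!q31), q31 = false.
From the singleton clause (q32), q32 = true.
That conflicts with the unit clause (!q32).
Either choice for q11 ends in contradiction.
No assignment satisfies every clause.

Unsatisfiable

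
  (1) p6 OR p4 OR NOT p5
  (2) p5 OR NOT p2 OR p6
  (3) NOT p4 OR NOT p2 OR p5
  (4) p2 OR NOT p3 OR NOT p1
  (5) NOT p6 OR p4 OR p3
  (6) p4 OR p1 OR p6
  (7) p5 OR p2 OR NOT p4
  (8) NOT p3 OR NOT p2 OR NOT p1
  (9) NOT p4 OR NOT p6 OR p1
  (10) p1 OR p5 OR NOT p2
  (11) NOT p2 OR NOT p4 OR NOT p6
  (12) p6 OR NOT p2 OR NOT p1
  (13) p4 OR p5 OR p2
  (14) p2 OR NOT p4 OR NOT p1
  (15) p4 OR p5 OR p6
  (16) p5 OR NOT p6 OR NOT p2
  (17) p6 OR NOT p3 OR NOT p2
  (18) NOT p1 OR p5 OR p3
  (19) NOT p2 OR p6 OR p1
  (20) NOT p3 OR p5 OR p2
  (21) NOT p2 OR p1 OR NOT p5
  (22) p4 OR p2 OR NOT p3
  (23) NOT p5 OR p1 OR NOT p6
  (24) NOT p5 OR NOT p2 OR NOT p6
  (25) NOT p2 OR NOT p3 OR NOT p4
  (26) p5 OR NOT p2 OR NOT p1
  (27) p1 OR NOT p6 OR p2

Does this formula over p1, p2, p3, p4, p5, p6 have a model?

Branch on p6: set p6 = false.
Branch on p4: set p4 = true.
Branch on p5: set p5 = true.
Branch on p2: set p2 = false.
Unit clause (NOT p1) forces p1 = false.
No clause remains; p3 is free.
A satisfying assignment: p1 ↦ false; p2 ↦ false; p3 ↦ false; p4 ↦ true; p5 ↦ true; p6 ↦ false.

Satisfiable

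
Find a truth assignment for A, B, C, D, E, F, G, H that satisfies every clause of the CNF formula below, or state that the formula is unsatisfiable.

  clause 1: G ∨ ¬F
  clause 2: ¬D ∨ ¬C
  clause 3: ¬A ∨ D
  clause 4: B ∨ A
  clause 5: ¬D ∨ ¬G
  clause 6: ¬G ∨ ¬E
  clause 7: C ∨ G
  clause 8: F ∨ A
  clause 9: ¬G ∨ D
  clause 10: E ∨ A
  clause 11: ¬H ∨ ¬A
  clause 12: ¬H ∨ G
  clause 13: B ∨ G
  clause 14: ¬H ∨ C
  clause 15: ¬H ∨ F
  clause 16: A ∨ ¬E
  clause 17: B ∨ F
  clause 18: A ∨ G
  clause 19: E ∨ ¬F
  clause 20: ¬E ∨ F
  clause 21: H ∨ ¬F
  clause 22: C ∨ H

Case G = True:
From the singleton clause (¬D), D = False.
That conflicts with the unit clause (D).
Undo G and try G = False.
From the singleton clause (¬F), F = False.
From the singleton clause (C), C = True.
From the singleton clause (¬D), D = False.
From the singleton clause (¬A), A = False.
That conflicts with the unit clause (A).
Neither G = True nor G = False works.

UNSATISFIABLE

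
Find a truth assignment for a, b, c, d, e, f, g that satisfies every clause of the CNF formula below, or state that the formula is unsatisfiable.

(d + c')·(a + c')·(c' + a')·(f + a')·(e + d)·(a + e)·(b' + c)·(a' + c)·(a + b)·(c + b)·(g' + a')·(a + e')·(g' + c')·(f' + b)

UNSATISFIABLE

Try d = 1.
Try a = 1.
(c') alone gives c = 0.
But (c) is also a unit clause — contradiction.
Undo a and try a = 0.
(c') alone gives c = 0.
(e) alone gives e = 1.
But (e') is also a unit clause — contradiction.
Neither a = 1 nor a = 0 works.
Undo d and try d = 0.
(c') alone gives c = 0.
(e) alone gives e = 1.
(b') alone gives b = 0.
But (b) is also a unit clause — contradiction.
Neither d = 1 nor d = 0 works.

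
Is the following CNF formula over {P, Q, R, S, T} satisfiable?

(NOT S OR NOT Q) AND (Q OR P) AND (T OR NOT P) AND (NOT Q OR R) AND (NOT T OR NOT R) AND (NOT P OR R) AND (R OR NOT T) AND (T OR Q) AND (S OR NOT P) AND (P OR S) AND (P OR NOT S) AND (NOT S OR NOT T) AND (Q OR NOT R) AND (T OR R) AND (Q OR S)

No

Case S = false:
The clause (NOT P) is unit, so P = false.
That conflicts with the unit clause (P).
Backtrack on S: now try S = true.
The clause (NOT Q) is unit, so Q = false.
The clause (P) is unit, so P = true.
The clause (T) is unit, so T = true.
That conflicts with the unit clause (NOT T).
Neither S = true nor S = false works.
No assignment satisfies every clause.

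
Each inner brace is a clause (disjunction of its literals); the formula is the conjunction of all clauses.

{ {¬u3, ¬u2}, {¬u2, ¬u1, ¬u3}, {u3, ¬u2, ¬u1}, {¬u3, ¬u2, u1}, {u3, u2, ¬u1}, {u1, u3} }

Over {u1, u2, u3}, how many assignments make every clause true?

2

There are 2^3 = 8 truth assignments over (u1, u2, u3).
Split on u1. With u1 = True, the clauses containing u1 are satisfied and ¬u1 drops from the rest; 1 of the 2^2 = 4 assignments to the other variables satisfy what remains.
With u1 = False, by the same count on the reduced clause set, 1 assignment works.
Total: 1 + 1 = 2.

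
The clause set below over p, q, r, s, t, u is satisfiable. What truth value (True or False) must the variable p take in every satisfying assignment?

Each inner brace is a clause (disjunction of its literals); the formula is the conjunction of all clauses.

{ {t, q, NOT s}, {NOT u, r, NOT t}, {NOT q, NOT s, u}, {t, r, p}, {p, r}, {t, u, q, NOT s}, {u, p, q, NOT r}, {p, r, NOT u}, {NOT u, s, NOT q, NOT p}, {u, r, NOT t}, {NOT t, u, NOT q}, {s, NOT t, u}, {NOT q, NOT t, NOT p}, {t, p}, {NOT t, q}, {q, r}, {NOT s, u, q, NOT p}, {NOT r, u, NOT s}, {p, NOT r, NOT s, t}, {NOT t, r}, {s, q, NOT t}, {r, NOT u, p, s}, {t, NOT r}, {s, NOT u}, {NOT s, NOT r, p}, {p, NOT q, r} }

True

Suppose p = false.
The clause (r) is unit, so r = true.
The clause (t) is unit, so t = true.
The clause (q) is unit, so q = true.
The clause (u) is unit, so u = true.
The clause (s) is unit, so s = true.
Now (NOT s) is unsatisfied and unit — conflict.
So every satisfying assignment has p = True.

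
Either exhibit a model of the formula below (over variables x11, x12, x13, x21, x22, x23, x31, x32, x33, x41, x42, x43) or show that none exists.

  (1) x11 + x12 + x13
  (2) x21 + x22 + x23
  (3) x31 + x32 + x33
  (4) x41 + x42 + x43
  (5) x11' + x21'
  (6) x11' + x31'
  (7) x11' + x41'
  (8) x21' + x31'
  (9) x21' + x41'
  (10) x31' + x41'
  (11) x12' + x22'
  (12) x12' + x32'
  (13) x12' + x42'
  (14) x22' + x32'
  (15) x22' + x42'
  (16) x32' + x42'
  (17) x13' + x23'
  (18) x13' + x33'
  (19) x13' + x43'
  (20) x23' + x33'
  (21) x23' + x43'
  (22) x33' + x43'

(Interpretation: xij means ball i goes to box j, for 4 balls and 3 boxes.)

UNSATISFIABLE

Branch on x11: set x11 = 0.
Branch on x12: set x12 = 1.
Unit clause (x22') forces x22 = 0.
Unit clause (x32') forces x32 = 0.
Unit clause (x42') forces x42 = 0.
Branch on x21: set x21 = 1.
Unit clause (x31') forces x31 = 0.
Unit clause (x33) forces x33 = 1.
Unit clause (x41') forces x41 = 0.
Unit clause (x43) forces x43 = 1.
That conflicts with the unit clause (x43').
That branch fails; take x21 = 0 instead.
Unit clause (x23) forces x23 = 1.
Unit clause (x13') forces x13 = 0.
Unit clause (x33') forces x33 = 0.
Unit clause (x31) forces x31 = 1.
Unit clause (x41') forces x41 = 0.
Unit clause (x43) forces x43 = 1.
That conflicts with the unit clause (x43').
Either choice for x21 ends in contradiction.
That branch fails; take x12 = 0 instead.
Unit clause (x13) forces x13 = 1.
Unit clause (x23') forces x23 = 0.
Unit clause (x33') forces x33 = 0.
Unit clause (x43') forces x43 = 0.
Branch on x21: set x21 = 1.
Unit clause (x31') forces x31 = 0.
Unit clause (x32) forces x32 = 1.
Unit clause (x41') forces x41 = 0.
Unit clause (x42) forces x42 = 1.
That conflicts with the unit clause (x42').
That branch fails; take x21 = 0 instead.
Unit clause (x22) forces x22 = 1.
Unit clause (x32') forces x32 = 0.
Unit clause (x31) forces x31 = 1.
Unit clause (x41') forces x41 = 0.
Unit clause (x42) forces x42 = 1.
That conflicts with the unit clause (x42').
Either choice for x21 ends in contradiction.
Either choice for x12 ends in contradiction.
That branch fails; take x11 = 1 instead.
Unit clause (x21') forces x21 = 0.
Unit clause (x31') forces x31 = 0.
Unit clause (x41') forces x41 = 0.
Branch on x22: set x22 = 1.
Unit clause (x12') forces x12 = 0.
Unit clause (x32') forces x32 = 0.
Unit clause (x33) forces x33 = 1.
Unit clause (x42') forces x42 = 0.
Unit clause (x43) forces x43 = 1.
That conflicts with the unit clause (x43').
That branch fails; take x22 = 0 instead.
Unit clause (x23) forces x23 = 1.
Unit clause (x13') forces x13 = 0.
Unit clause (x33') forces x33 = 0.
Unit clause (x32) forces x32 = 1.
Unit clause (x12') forces x12 = 0.
Unit clause (x42') forces x42 = 0.
Unit clause (x43) forces x43 = 1.
That conflicts with the unit clause (x43').
Either choice for x22 ends in contradiction.
Either choice for x11 ends in contradiction.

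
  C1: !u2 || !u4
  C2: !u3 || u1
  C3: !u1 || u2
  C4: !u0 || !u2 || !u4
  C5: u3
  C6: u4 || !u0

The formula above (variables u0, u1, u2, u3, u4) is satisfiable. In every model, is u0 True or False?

False

Suppose u0 = true.
From the singleton clause (u3), u3 = true.
From the singleton clause (u1), u1 = true.
From the singleton clause (u2), u2 = true.
From the singleton clause (!u4), u4 = false.
But (u4) is also a unit clause — contradiction.
So every satisfying assignment has u0 = False.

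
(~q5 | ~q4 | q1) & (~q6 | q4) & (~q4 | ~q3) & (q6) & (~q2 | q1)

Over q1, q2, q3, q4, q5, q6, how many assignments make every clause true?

5

There are 2^6 = 64 truth assignments over (q1, q2, q3, q4, q5, q6).
Split on q4. With q4 = 1, the clauses containing q4 are satisfied and ~q4 drops from the rest; 5 of the 2^5 = 32 assignments to the other variables satisfy what remains.
With q4 = 0, by the same count on the reduced clause set, 0 assignments work.
(One model: q1=F, q2=F, q3=F, q4=T, q5=F, q6=T.)
Total: 5 + 0 = 5.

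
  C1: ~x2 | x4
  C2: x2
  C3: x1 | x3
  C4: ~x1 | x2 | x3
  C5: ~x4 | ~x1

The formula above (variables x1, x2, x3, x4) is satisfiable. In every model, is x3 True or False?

Suppose x3 = 0.
Unit clause (x2) forces x2 = 1.
Unit clause (x4) forces x4 = 1.
Unit clause (x1) forces x1 = 1.
Now (~x1) is unsatisfied and unit — conflict.
So every satisfying assignment has x3 = True.

True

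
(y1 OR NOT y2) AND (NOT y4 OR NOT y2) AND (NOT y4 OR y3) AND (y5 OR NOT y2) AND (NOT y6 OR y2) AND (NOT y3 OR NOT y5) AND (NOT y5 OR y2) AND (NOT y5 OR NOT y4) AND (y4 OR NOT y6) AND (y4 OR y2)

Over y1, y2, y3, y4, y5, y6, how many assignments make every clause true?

There are 2^6 = 64 truth assignments over (y1, y2, y3, y4, y5, y6).
Split on y2. With y2 = true, the clauses containing y2 are satisfied and NOT y2 drops from the rest; 1 of the 2^5 = 32 assignments to the other variables satisfy what remains.
With y2 = false, by the same count on the reduced clause set, 2 assignments work.
(One model: y1=F, y2=F, y3=T, y4=T, y5=F, y6=F.)
Total: 1 + 2 = 3.

3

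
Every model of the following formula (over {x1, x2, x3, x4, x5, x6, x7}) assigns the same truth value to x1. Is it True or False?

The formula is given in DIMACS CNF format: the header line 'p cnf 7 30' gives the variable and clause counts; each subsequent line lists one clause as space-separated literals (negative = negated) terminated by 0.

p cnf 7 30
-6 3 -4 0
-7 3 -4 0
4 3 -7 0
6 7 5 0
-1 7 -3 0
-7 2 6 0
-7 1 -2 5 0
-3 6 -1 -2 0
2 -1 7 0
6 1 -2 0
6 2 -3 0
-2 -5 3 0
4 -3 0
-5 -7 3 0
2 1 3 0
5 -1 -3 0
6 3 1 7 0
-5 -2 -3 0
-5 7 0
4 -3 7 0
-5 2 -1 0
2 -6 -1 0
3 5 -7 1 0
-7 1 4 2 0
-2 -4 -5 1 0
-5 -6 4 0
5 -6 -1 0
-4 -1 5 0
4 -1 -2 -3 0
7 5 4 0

False

Suppose x1 = True.
Case x7 = True:
Case x3 = True:
(x4) alone gives x4 = True.
(x5) alone gives x5 = True.
(¬x2) alone gives x2 = False.
But (x2) is also a unit clause — contradiction.
Backtrack on x3: now try x3 = False.
(¬x4) alone gives x4 = False.
But (x4) is also a unit clause — contradiction.
Neither x3 = True nor x3 = False works.
Backtrack on x7: now try x7 = False.
(¬x3) alone gives x3 = False.
(x2) alone gives x2 = True.
(¬x5) alone gives x5 = False.
(x6) alone gives x6 = True.
But (¬x6) is also a unit clause — contradiction.
Neither x7 = True nor x7 = False works.
So every satisfying assignment has x1 = False.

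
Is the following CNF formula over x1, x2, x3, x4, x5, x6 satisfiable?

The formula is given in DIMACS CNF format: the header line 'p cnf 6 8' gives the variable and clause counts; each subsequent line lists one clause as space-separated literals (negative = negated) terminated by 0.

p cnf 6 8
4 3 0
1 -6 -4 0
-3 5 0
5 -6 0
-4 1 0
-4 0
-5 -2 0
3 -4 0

Satisfiable

(¬x4) alone gives x4 = False.
(x3) alone gives x3 = True.
(x5) alone gives x5 = True.
(¬x2) alone gives x2 = False.
Every clause is now satisfied; x1, x6 are unconstrained.
A satisfying assignment: x1 ↦ False,  x2 ↦ False,  x3 ↦ True,  x4 ↦ False,  x5 ↦ True,  x6 ↦ False.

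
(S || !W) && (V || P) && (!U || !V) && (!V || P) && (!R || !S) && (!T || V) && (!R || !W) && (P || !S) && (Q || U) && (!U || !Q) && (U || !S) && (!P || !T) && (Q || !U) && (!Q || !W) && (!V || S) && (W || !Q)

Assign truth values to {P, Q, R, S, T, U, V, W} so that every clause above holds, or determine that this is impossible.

Case S = true:
The clause (!R) is unit, so R = false.
The clause (P) is unit, so P = true.
The clause (U) is unit, so U = true.
The clause (!V) is unit, so V = false.
The clause (!T) is unit, so T = false.
The clause (!Q) is unit, so Q = false.
Now (Q) is unsatisfied and unit — conflict.
Undo S and try S = false.
The clause (!W) is unit, so W = false.
The clause (!V) is unit, so V = false.
The clause (P) is unit, so P = true.
The clause (!T) is unit, so T = false.
The clause (!Q) is unit, so Q = false.
The clause (U) is unit, so U = true.
Now (!U) is unsatisfied and unit — conflict.
Either choice for S ends in contradiction.

UNSATISFIABLE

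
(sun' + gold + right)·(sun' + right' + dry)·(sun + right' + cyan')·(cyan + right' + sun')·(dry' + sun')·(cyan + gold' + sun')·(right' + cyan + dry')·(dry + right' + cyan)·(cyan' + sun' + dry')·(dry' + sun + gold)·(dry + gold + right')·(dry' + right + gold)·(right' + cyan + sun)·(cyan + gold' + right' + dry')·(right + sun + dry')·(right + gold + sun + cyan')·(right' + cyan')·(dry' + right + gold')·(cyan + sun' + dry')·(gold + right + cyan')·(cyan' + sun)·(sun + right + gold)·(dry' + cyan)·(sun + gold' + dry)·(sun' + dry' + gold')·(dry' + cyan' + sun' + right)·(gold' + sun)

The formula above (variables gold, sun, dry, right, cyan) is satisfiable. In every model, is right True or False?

Suppose right = 1.
(cyan') alone gives cyan = 0.
(sun') alone gives sun = 0.
But (sun) is also a unit clause — contradiction.
So every satisfying assignment has right = False.

False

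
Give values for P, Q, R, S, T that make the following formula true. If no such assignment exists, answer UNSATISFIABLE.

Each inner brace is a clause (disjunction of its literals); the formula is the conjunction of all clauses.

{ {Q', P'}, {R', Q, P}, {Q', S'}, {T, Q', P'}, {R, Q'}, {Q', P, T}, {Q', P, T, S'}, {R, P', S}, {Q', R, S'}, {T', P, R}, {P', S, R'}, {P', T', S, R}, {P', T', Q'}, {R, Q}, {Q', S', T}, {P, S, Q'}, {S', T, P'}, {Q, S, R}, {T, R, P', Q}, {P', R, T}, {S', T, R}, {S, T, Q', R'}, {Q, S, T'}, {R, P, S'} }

P: 1,  Q: 0,  R: 1,  S: 1,  T: 1

Case Q = 0:
From the singleton clause (R), R = 1.
From the singleton clause (P), P = 1.
From the singleton clause (S), S = 1.
From the singleton clause (T), T = 1.
All clauses are satisfied.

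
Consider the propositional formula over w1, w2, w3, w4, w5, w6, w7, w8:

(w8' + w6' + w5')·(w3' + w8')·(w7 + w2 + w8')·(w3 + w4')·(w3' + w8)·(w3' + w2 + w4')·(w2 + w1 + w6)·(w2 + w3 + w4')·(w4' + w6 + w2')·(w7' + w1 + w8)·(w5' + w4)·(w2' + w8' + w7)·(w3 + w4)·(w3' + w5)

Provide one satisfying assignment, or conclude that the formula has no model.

Suppose w3 = 0.
From the singleton clause (w4'), w4 = 0.
Now (w4) is unsatisfied and unit — conflict.
Undo w3 and try w3 = 1.
From the singleton clause (w8'), w8 = 0.
Now (w8) is unsatisfied and unit — conflict.
Either choice for w3 ends in contradiction.

UNSATISFIABLE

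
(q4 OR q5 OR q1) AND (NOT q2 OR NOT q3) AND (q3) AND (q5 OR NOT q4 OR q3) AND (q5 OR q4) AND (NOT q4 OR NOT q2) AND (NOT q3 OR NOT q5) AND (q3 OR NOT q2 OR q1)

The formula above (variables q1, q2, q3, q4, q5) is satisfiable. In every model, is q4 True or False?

True

Suppose q4 = false.
The clause (q3) is unit, so q3 = true.
The clause (NOT q2) is unit, so q2 = false.
The clause (q5) is unit, so q5 = true.
Now (NOT q5) is unsatisfied and unit — conflict.
So every satisfying assignment has q4 = True.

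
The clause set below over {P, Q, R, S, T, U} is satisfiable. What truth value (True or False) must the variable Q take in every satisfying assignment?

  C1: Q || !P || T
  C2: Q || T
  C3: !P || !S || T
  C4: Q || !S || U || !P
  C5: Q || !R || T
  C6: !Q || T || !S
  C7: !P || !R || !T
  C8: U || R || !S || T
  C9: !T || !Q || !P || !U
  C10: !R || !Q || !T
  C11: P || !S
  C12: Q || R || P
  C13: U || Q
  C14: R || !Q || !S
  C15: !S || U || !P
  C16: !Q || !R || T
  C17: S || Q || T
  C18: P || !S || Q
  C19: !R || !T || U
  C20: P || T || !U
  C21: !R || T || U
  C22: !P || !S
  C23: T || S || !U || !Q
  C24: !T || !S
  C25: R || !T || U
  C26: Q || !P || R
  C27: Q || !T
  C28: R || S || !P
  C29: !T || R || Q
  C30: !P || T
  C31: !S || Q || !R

True

Suppose Q = false.
From the singleton clause (T), T = true.
But (!T) is also a unit clause — contradiction.
So every satisfying assignment has Q = True.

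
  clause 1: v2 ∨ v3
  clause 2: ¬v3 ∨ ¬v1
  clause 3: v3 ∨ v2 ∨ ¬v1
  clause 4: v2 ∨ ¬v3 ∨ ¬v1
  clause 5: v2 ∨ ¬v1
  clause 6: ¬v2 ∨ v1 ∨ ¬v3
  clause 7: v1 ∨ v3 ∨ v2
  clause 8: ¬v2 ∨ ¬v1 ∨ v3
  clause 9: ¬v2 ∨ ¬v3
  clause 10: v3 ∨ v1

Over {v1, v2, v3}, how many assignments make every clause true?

1

There are 2^3 = 8 truth assignments over (v1, v2, v3).
Split on v1. With v1 = True, the clauses containing v1 are satisfied and ¬v1 drops from the rest; 0 of the 2^2 = 4 assignments to the other variables satisfy what remains.
With v1 = False, by the same count on the reduced clause set, 1 assignment works.
(One model: v1=F, v2=F, v3=T.)
Total: 0 + 1 = 1.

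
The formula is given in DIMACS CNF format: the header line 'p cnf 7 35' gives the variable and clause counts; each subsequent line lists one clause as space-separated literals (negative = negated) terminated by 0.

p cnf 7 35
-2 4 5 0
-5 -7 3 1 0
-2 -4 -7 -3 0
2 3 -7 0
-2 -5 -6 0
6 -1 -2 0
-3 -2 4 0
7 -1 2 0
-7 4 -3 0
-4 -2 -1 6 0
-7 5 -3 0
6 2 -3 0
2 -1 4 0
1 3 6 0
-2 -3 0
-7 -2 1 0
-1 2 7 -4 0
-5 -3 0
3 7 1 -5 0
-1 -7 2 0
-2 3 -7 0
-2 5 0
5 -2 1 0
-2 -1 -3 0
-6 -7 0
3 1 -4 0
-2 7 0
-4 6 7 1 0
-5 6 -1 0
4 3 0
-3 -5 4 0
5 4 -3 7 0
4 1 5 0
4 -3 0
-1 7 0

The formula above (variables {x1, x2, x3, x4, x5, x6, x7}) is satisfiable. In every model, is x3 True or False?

Suppose x3 = False.
(x4) alone gives x4 = True.
(x1) alone gives x1 = True.
(x7) alone gives x7 = True.
(x2) alone gives x2 = True.
That conflicts with the unit clause (¬x2).
So every satisfying assignment has x3 = True.

True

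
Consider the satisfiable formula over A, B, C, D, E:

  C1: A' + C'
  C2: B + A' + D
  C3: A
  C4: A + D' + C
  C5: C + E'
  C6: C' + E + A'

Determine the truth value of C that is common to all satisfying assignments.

False

Suppose C = 1.
From the singleton clause (A'), A = 0.
But (A) is also a unit clause — contradiction.
So every satisfying assignment has C = False.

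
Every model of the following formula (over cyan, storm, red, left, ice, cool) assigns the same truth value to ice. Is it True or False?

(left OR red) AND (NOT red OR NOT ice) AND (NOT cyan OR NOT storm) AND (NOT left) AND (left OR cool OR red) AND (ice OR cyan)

False

Suppose ice = true.
(NOT red) alone gives red = false.
(left) alone gives left = true.
Now (NOT left) is unsatisfied and unit — conflict.
So every satisfying assignment has ice = False.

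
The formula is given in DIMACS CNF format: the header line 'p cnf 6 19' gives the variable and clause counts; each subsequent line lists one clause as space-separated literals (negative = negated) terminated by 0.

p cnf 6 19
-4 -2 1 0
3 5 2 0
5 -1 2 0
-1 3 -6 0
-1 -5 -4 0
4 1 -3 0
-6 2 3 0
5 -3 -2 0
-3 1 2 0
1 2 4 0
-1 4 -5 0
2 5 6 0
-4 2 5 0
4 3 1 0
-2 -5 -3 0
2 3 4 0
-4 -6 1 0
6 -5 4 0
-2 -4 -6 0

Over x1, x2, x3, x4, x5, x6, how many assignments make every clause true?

3

There are 2^6 = 64 truth assignments over (x1, x2, x3, x4, x5, x6).
Split on x3. With x3 = True, the clauses containing x3 are satisfied and ¬x3 drops from the rest; 0 of the 2^5 = 32 assignments to the other variables satisfy what remains.
With x3 = False, by the same count on the reduced clause set, 3 assignments work.
(One model: x1=F, x2=F, x3=F, x4=T, x5=T, x6=F.)
Total: 0 + 3 = 3.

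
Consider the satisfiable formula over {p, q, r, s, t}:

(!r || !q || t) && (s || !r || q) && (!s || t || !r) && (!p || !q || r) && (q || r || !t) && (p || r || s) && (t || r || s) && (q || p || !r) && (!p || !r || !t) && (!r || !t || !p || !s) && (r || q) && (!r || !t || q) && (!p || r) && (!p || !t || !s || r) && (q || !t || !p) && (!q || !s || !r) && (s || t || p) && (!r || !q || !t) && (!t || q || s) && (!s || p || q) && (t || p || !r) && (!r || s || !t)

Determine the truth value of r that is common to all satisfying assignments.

Suppose r = true.
Suppose q = false.
From the singleton clause (s), s = true.
From the singleton clause (t), t = true.
That conflicts with the unit clause (!t).
Undo q and try q = true.
From the singleton clause (t), t = true.
That conflicts with the unit clause (!t).
Both values of q lead to a conflict.
So every satisfying assignment has r = False.

False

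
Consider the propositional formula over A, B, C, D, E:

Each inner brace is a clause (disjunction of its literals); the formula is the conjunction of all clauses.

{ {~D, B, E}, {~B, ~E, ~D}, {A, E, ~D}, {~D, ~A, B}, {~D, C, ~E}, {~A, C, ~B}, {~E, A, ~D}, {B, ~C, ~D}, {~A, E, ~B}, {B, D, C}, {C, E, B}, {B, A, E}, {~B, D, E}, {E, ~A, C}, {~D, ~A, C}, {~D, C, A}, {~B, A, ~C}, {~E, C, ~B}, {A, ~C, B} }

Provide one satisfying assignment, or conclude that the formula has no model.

A: 1; B: 0; C: 1; D: 0; E: 1

Case D = 0:
Case B = 0:
(C) alone gives C = 1.
(A) alone gives A = 1.
All clauses hold; E can take either value.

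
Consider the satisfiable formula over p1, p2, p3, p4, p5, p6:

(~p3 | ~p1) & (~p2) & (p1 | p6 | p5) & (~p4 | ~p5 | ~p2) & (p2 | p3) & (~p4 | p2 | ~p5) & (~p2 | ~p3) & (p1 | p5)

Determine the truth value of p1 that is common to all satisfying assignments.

Suppose p1 = 1.
From the singleton clause (~p3), p3 = 0.
From the singleton clause (~p2), p2 = 0.
Now (p2) is unsatisfied and unit — conflict.
So every satisfying assignment has p1 = False.

False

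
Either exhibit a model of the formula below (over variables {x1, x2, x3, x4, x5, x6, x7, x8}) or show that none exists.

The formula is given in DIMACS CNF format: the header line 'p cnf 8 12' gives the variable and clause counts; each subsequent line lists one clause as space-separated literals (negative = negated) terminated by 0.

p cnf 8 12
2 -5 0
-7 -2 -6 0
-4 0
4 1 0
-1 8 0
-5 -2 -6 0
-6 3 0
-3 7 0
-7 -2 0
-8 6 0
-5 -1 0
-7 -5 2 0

x1 ↦ True, x2 ↦ False, x3 ↦ True, x4 ↦ False, x5 ↦ False, x6 ↦ True, x7 ↦ True, x8 ↦ True

The clause (¬x4) is unit, so x4 = False.
The clause (x1) is unit, so x1 = True.
The clause (x8) is unit, so x8 = True.
The clause (x6) is unit, so x6 = True.
The clause (x3) is unit, so x3 = True.
The clause (x7) is unit, so x7 = True.
The clause (¬x2) is unit, so x2 = False.
The clause (¬x5) is unit, so x5 = False.
This assignment satisfies each clause.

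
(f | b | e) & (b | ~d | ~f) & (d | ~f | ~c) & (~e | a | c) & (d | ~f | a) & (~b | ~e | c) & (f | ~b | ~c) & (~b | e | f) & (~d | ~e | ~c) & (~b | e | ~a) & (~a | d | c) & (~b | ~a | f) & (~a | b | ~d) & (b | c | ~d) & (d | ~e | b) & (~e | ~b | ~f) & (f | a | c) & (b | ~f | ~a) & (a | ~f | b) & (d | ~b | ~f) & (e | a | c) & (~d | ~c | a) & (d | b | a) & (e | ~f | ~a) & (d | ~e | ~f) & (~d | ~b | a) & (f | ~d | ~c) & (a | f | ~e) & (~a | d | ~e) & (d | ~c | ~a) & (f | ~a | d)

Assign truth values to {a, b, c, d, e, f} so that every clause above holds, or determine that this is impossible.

UNSATISFIABLE

Case f = 1:
Case b = 1:
Unit clause (~e) forces e = 0.
Unit clause (~a) forces a = 0.
Unit clause (d) forces d = 1.
Now (~d) is unsatisfied and unit — conflict.
Backtrack on b: now try b = 0.
Unit clause (~d) forces d = 0.
Unit clause (~c) forces c = 0.
Unit clause (a) forces a = 1.
Now (~a) is unsatisfied and unit — conflict.
Both values of b lead to a conflict.
Backtrack on f: now try f = 0.
Case b = 1:
Unit clause (~c) forces c = 0.
Unit clause (~e) forces e = 0.
Now (e) is unsatisfied and unit — conflict.
Backtrack on b: now try b = 0.
Unit clause (e) forces e = 1.
Unit clause (d) forces d = 1.
Unit clause (~c) forces c = 0.
Now (c) is unsatisfied and unit — conflict.
Both values of b lead to a conflict.
Both values of f lead to a conflict.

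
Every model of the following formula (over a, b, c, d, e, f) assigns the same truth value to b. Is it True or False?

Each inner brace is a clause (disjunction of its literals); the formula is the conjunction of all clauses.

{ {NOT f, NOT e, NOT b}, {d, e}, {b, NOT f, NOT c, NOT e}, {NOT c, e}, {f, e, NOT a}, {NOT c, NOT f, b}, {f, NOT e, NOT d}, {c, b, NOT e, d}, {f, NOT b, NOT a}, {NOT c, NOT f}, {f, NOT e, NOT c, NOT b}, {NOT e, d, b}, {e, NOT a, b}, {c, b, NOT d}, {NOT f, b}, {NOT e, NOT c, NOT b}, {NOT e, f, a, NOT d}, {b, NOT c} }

Suppose b = false.
Unit clause (NOT f) forces f = false.
Unit clause (NOT c) forces c = false.
Unit clause (NOT d) forces d = false.
Unit clause (e) forces e = true.
That conflicts with the unit clause (NOT e).
So every satisfying assignment has b = True.

True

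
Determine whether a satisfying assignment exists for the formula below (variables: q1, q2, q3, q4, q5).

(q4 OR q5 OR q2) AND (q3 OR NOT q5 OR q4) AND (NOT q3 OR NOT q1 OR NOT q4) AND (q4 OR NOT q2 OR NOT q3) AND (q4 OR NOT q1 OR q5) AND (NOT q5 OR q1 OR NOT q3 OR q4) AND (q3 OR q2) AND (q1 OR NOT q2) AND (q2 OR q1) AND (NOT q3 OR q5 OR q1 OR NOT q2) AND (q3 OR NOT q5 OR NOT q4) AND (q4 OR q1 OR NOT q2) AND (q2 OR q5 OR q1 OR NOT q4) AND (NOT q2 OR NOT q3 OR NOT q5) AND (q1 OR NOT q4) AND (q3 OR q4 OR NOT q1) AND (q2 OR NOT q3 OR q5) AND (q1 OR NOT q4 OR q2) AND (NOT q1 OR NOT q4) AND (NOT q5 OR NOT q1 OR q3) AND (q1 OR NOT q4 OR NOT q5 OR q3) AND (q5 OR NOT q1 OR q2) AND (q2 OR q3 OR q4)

Try q3 = true.
Try q1 = true.
The clause (NOT q4) is unit, so q4 = false.
The clause (NOT q2) is unit, so q2 = false.
The clause (q5) is unit, so q5 = true.
All clauses are satisfied.
A satisfying assignment: q1: true, q2: false, q3: true, q4: false, q5: true.

Yes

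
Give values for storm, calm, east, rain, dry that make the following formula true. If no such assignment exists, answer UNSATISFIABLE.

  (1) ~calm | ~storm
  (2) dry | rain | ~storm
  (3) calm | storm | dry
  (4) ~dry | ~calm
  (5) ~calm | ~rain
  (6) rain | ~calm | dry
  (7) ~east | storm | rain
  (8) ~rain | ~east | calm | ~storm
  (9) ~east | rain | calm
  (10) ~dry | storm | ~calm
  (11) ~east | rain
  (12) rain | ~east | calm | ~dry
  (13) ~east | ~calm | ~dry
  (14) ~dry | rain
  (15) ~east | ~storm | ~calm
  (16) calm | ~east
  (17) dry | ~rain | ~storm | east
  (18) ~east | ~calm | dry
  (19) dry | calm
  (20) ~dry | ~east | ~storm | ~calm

storm ↦ 1; calm ↦ 0; east ↦ 0; rain ↦ 1; dry ↦ 1

Branch on calm: set calm = 0.
From the singleton clause (~east), east = 0.
From the singleton clause (dry), dry = 1.
From the singleton clause (rain), rain = 1.
No clause remains; storm is free.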